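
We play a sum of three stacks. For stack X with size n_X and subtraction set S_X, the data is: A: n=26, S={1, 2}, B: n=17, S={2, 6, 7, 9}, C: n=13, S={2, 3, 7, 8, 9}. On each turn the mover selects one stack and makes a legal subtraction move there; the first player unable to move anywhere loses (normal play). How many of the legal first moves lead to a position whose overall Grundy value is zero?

3

Stack A, S = {1, 2}:
n :  0  1  2  3  4  5  6  7  8  9 10 11 12 13 14 15 16 17 18 19 20 21 22 23 24 25 26
G :  0  1  2  0  1  2  0  1  2  0  1  2  0  1  2  0  1  2  0  1  2  0  1  2  0  1  2
G_A(26) = 2.
Stack B, S = {2, 6, 7, 9}:
n :  0  1  2  3  4  5  6  7  8  9 10 11 12 13 14 15 16 17
G :  0  0  1  1  0  0  1  1  2  2  3  3  2  2  3  0  0  1
G_B(17) = 1.
Stack C, S = {2, 3, 7, 8, 9}:
n :  0  1  2  3  4  5  6  7  8  9 10 11 12 13
G :  0  0  1  1  2  0  0  1  1  2  2  0  3  1
G_C(13) = 1.
Combined Grundy value = 2 ⊕ 1 ⊕ 1 = 2.
A winning move leaves total XOR = 0, i.e. changes one component's Grundy value g to g ⊕ X where X is the current total.
Stack A: need g' = 2⊕2 = 0. Options: 26−1→G=1, 26−2→G=0. Hits: 1.
Stack B: need g' = 1⊕2 = 3. Options: 17−2→G=0, 17−6→G=3, 17−7→G=3, 17−9→G=2. Hits: 2.
Stack C: need g' = 1⊕2 = 3. Options: 13−2→G=0, 13−3→G=2, 13−7→G=0, 13−8→G=0, 13−9→G=2. Hits: 0.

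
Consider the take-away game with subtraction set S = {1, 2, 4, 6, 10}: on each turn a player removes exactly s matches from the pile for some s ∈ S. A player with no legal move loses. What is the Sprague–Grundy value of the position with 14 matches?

n :  0  1  2  3  4  5  6  7  8  9 10 11 12 13 14
G :  0  1  2  0  1  2  3  4  0  1  2  0  1  2  3

3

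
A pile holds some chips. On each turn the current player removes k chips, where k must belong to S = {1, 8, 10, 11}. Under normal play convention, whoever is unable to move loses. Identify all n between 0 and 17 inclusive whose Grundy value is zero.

0, 2, 4, 6, 9

n :  0  1  2  3  4  5  6  7  8  9 10 11 12 13 14 15 16 17
G :  0  1  0  1  0  1  0  1  2  0  1  2  3  2  3  2  3  2
P-positions are exactly the n with G(n) = 0.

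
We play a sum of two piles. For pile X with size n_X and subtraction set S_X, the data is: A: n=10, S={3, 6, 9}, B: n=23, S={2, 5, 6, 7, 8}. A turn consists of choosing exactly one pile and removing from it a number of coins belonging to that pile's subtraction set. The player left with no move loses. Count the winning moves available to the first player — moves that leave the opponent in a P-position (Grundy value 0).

Pile A, S = {3, 6, 9}:
n :  0  1  2  3  4  5  6  7  8  9 10
G :  0  0  0  1  1  1  2  2  2  3  3
G_A(10) = 3.
Pile B, S = {2, 5, 6, 7, 8}:
n :  0  1  2  3  4  5  6  7  8  9 10 11 12 13 14 15 16 17 18 19 20 21 22 23
G :  0  0  1  1  0  2  1  3  2  2  3  3  4  0  0  1  1  0  2  1  3  2  2  3
G_B(23) = 3.
Combined Grundy value = 3 ⊕ 3 = 0.
A winning move leaves total XOR = 0, i.e. changes one component's Grundy value g to g ⊕ X where X is the current total.
Pile A: target g' = 3⊕0 = 3, but every legal move changes the Grundy value (mex property), so 0 moves.
Pile B: target g' = 3⊕0 = 3, but every legal move changes the Grundy value (mex property), so 0 moves.

0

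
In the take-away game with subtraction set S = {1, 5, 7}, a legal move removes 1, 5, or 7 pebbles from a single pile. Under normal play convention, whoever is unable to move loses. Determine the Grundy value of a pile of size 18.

0

n :  0  1  2  3  4  5  6  7  8  9 10 11 12 13 14 15 16 17 18
G :  0  1  0  1  0  1  0  1  0  1  0  1  0  1  0  1  0  1  0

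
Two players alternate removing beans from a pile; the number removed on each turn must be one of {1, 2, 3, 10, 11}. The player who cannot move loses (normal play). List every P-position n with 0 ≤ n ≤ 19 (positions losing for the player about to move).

n :  0  1  2  3  4  5  6  7  8  9 10 11 12 13 14 15 16 17 18 19
G :  0  1  2  3  0  1  2  3  0  1  2  3  0  1  2  3  0  1  2  3
P-positions are exactly the n with G(n) = 0.

0, 4, 8, 12, 16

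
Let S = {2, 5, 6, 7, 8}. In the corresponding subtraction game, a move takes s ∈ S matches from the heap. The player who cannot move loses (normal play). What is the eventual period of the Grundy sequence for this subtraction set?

13

n :  0  1  2  3  4  5  6  7  8  9 10 11 12 13 14 15 16 17 18 19 20 21 22 23 24 25 26 27
G :  0  0  1  1  0  2  1  3  2  2  3  3  4  0  0  1  1  0  2  1  3  2  2  3  3  4  0  0
G(n+13) = G(n) holds for n = 0,…,7 (a full window of length max(S) = 8), so the sequence is purely periodic with period 13.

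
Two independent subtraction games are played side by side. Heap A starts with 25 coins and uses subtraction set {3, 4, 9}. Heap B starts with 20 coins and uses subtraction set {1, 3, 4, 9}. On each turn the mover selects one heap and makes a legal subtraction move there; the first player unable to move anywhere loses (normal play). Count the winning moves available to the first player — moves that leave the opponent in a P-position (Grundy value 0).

3

Heap A, S = {3, 4, 9}:
G(0) = 0
G(1) = mex{} = 0
G(2) = mex{} = 0
G(3) = mex{0} = 1
G(4) = mex{0,0} = 1
G(5) = mex{0,0} = 1
G(6) = mex{1,0} = 2
G(7) = mex{1,1} = 0
G(8) = mex{1,1} = 0
G(9) = mex{2,1,0} = 3
G(10) = mex{0,2,0} = 1
G(11) = mex{0,0,0} = 1
G(12) = mex{3,0,1} = 2
G(13) = mex{1,3,1} = 0
G(14) = mex{1,1,1} = 0
G(15) = mex{2,1,2} = 0
G(16) = mex{0,2,0} = 1
G(17) = mex{0,0,0} = 1
G(18) = mex{0,0,3} = 1
G(19) = mex{1,0,1} = 2
G(20) = mex{1,1,1} = 0
G(21) = mex{1,1,2} = 0
G(22) = mex{2,1,0} = 3
G(23) = mex{0,2,0} = 1
G(24) = mex{0,0,0} = 1
G(25) = mex{3,0,1} = 2
G_A(25) = 2.
Heap B, S = {1, 3, 4, 9}:
G(0) = 0
G(1) = mex{0} = 1
G(2) = mex{1} = 0
G(3) = mex{0,0} = 1
G(4) = mex{1,1,0} = 2
G(5) = mex{2,0,1} = 3
G(6) = mex{3,1,0} = 2
G(7) = mex{2,2,1} = 0
G(8) = mex{0,3,2} = 1
G(9) = mex{1,2,3,0} = 4
G(10) = mex{4,0,2,1} = 3
G(11) = mex{3,1,0,0} = 2
G(12) = mex{2,4,1,1} = 0
G(13) = mex{0,3,4,2} = 1
G(14) = mex{1,2,3,3} = 0
G(15) = mex{0,0,2,2} = 1
G(16) = mex{1,1,0,0} = 2
G(17) = mex{2,0,1,1} = 3
G(18) = mex{3,1,0,4} = 2
G(19) = mex{2,2,1,3} = 0
G(20) = mex{0,3,2,2} = 1
G_B(20) = 1.
Combined Grundy value = 2 ⊕ 1 = 3.
A winning move leaves total XOR = 0, i.e. changes one component's Grundy value g to g ⊕ X where X is the current total.
Heap A: need g' = 2⊕3 = 1. Options: 25−3→G=3, 25−4→G=0, 25−9→G=1. Hits: 1.
Heap B: need g' = 1⊕3 = 2. Options: 20−1→G=0, 20−3→G=3, 20−4→G=2, 20−9→G=2. Hits: 2.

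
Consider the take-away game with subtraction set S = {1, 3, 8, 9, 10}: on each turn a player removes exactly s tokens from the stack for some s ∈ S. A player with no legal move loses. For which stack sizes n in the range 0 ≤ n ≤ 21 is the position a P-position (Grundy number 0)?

G(0) = 0
G(1) = mex{0} = 1
G(2) = mex{1} = 0
G(3) = mex{0,0} = 1
G(4) = mex{1,1} = 0
G(5) = mex{0,0} = 1
G(6) = mex{1,1} = 0
G(7) = mex{0,0} = 1
G(8) = mex{1,1,0} = 2
G(9) = mex{2,0,1,0} = 3
G(10) = mex{3,1,0,1,0} = 2
G(11) = mex{2,2,1,0,1} = 3
G(12) = mex{3,3,0,1,0} = 2
G(13) = mex{2,2,1,0,1} = 3
G(14) = mex{3,3,0,1,0} = 2
G(15) = mex{2,2,1,0,1} = 3
G(16) = mex{3,3,2,1,0} = 4
G(17) = mex{4,2,3,2,1} = 0
G(18) = mex{0,3,2,3,2} = 1
G(19) = mex{1,4,3,2,3} = 0
G(20) = mex{0,0,2,3,2} = 1
G(21) = mex{1,1,3,2,3} = 0
P-positions are exactly the n with G(n) = 0.

0, 2, 4, 6, 17, 19, 21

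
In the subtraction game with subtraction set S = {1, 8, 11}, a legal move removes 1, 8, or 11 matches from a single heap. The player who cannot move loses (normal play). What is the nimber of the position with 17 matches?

G(0) = 0
G(1) = mex{0} = 1
G(2) = mex{1} = 0
G(3) = mex{0} = 1
G(4) = mex{1} = 0
G(5) = mex{0} = 1
G(6) = mex{1} = 0
G(7) = mex{0} = 1
G(8) = mex{1,0} = 2
G(9) = mex{2,1} = 0
G(10) = mex{0,0} = 1
G(11) = mex{1,1,0} = 2
G(12) = mex{2,0,1} = 3
G(13) = mex{3,1,0} = 2
G(14) = mex{2,0,1} = 3
G(15) = mex{3,1,0} = 2
G(16) = mex{2,2,1} = 0
G(17) = mex{0,0,0} = 1

1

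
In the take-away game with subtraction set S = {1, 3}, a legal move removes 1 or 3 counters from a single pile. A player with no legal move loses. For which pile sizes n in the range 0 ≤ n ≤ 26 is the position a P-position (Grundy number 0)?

G(0) = 0
G(1) = mex{0} = 1
G(2) = mex{1} = 0
G(3) = mex{0,0} = 1
G(4) = mex{1,1} = 0
G(5) = mex{0,0} = 1
G(6) = mex{1,1} = 0
G(7) = mex{0,0} = 1
G(8) = mex{1,1} = 0
G(9) = mex{0,0} = 1
G(10) = mex{1,1} = 0
G(11) = mex{0,0} = 1
G(12) = mex{1,1} = 0
G(13) = mex{0,0} = 1
G(14) = mex{1,1} = 0
G(15) = mex{0,0} = 1
G(16) = mex{1,1} = 0
G(17) = mex{0,0} = 1
G(18) = mex{1,1} = 0
G(19) = mex{0,0} = 1
G(20) = mex{1,1} = 0
G(21) = mex{0,0} = 1
G(22) = mex{1,1} = 0
G(23) = mex{0,0} = 1
G(24) = mex{1,1} = 0
G(25) = mex{0,0} = 1
G(26) = mex{1,1} = 0
P-positions are exactly the n with G(n) = 0.

0, 2, 4, 6, 8, 10, 12, 14, 16, 18, 20, 22, 24, 26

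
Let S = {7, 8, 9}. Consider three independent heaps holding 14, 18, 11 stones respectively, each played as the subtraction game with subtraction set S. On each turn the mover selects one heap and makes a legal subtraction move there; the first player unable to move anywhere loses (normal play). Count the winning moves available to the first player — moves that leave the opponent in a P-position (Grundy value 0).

1

All heaps use S = {7, 8, 9}:
n :  0  1  2  3  4  5  6  7  8  9 10 11 12 13 14 15 16 17 18
G :  0  0  0  0  0  0  0  1  1  1  1  1  1  1  2  2  0  0  0
Heap A: G(14) = 2.
Heap B: G(18) = 0.
Heap C: G(11) = 1.
Combined Grundy value = 2 ⊕ 0 ⊕ 1 = 3.
A winning move leaves total XOR = 0, i.e. changes one component's Grundy value g to g ⊕ X where X is the current total.
Heap A: need g' = 2⊕3 = 1. Options: 14−7→G=1, 14−8→G=0, 14−9→G=0. Hits: 1.
Heap B: need g' = 0⊕3 = 3. Options: 18−7→G=1, 18−8→G=1, 18−9→G=1. Hits: 0.
Heap C: need g' = 1⊕3 = 2. Options: 11−7→G=0, 11−8→G=0, 11−9→G=0. Hits: 0.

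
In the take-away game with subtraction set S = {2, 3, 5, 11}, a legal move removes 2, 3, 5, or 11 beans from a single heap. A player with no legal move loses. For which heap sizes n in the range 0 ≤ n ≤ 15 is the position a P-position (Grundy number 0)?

n :  0  1  2  3  4  5  6  7  8  9 10 11 12 13 14 15
G :  0  0  1  1  2  2  3  0  0  1  1  2  2  3  0  0
P-positions are exactly the n with G(n) = 0.

0, 1, 7, 8, 14, 15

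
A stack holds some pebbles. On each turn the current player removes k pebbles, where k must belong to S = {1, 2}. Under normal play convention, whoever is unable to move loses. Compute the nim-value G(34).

1

G(0) = 0
G(1) = mex{0} = 1
G(2) = mex{1,0} = 2
G(3) = mex{2,1} = 0
G(4) = mex{0,2} = 1
G(5) = mex{1,0} = 2
G(6) = mex{2,1} = 0
G(7) = mex{0,2} = 1
G(8) = mex{1,0} = 2
G(9) = mex{2,1} = 0
G(10) = mex{0,2} = 1
G(11) = mex{1,0} = 2
G(12) = mex{2,1} = 0
G(13) = mex{0,2} = 1
G(14) = mex{1,0} = 2
G(15) = mex{2,1} = 0
G(16) = mex{0,2} = 1
G(17) = mex{1,0} = 2
G(18) = mex{2,1} = 0
G(19) = mex{0,2} = 1
G(20) = mex{1,0} = 2
G(21) = mex{2,1} = 0
G(22) = mex{0,2} = 1
G(23) = mex{1,0} = 2
G(24) = mex{2,1} = 0
G(25) = mex{0,2} = 1
G(26) = mex{1,0} = 2
G(27) = mex{2,1} = 0
G(28) = mex{0,2} = 1
G(29) = mex{1,0} = 2
G(30) = mex{2,1} = 0
G(31) = mex{0,2} = 1
G(32) = mex{1,0} = 2
G(33) = mex{2,1} = 0
G(34) = mex{0,2} = 1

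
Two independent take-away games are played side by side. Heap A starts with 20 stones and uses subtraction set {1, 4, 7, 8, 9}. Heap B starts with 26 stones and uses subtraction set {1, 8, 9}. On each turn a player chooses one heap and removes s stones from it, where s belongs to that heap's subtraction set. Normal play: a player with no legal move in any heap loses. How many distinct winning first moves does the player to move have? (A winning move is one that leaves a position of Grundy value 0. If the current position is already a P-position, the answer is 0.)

2

Heap A, S = {1, 4, 7, 8, 9}:
n :  0  1  2  3  4  5  6  7  8  9 10 11 12 13 14 15 16 17 18 19 20
G :  0  1  0  1  2  0  1  2  3  2  3  4  5  3  4  0  1  0  1  2  0
G_A(20) = 0.
Heap B, S = {1, 8, 9}:
n :  0  1  2  3  4  5  6  7  8  9 10 11 12 13 14 15 16 17 18 19 20 21 22 23 24 25 26
G :  0  1  0  1  0  1  0  1  2  3  2  3  2  3  2  3  0  1  0  1  0  1  0  1  2  3  2
G_B(26) = 2.
Combined Grundy value = 0 ⊕ 2 = 2.
A winning move leaves total XOR = 0, i.e. changes one component's Grundy value g to g ⊕ X where X is the current total.
Heap A: need g' = 0⊕2 = 2. Options: 20−1→G=2, 20−4→G=1, 20−7→G=3, 20−8→G=5, 20−9→G=4. Hits: 1.
Heap B: need g' = 2⊕2 = 0. Options: 26−1→G=3, 26−8→G=0, 26−9→G=1. Hits: 1.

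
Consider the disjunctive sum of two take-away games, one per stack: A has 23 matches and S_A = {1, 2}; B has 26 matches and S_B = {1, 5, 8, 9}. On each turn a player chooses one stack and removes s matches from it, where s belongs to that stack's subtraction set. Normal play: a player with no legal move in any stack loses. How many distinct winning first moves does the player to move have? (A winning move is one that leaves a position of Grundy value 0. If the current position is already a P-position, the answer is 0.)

0

Stack A, S = {1, 2}:
n :  0  1  2  3  4  5  6  7  8  9 10 11 12 13 14 15 16 17 18 19 20 21 22 23
G :  0  1  2  0  1  2  0  1  2  0  1  2  0  1  2  0  1  2  0  1  2  0  1  2
G_A(23) = 2.
Stack B, S = {1, 5, 8, 9}:
n :  0  1  2  3  4  5  6  7  8  9 10 11 12 13 14 15 16 17 18 19 20 21 22 23 24 25 26
G :  0  1  0  1  0  1  0  1  2  3  2  3  2  3  2  3  0  1  0  1  0  1  0  1  2  3  2
G_B(26) = 2.
Combined Grundy value = 2 ⊕ 2 = 0.
A winning move leaves total XOR = 0, i.e. changes one component's Grundy value g to g ⊕ X where X is the current total.
Stack A: target g' = 2⊕0 = 2, but every legal move changes the Grundy value (mex property), so 0 moves.
Stack B: target g' = 2⊕0 = 2, but every legal move changes the Grundy value (mex property), so 0 moves.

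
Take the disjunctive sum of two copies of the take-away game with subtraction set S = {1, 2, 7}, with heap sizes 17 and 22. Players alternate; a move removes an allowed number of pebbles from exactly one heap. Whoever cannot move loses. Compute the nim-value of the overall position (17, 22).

3

All heaps use S = {1, 2, 7}:
n :  0  1  2  3  4  5  6  7  8  9 10 11 12 13 14 15 16 17 18 19 20 21 22
G :  0  1  2  0  1  2  0  1  2  0  1  2  0  1  2  0  1  2  0  1  2  0  1
Heap A: G(17) = 2.
Heap B: G(22) = 1.
Combined Grundy value = 2 ⊕ 1 = 3.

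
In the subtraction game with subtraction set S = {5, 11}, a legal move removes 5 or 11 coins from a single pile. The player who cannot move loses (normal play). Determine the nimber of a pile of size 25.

1

n :  0  1  2  3  4  5  6  7  8  9 10 11 12 13 14 15 16 17 18 19 20 21 22 23 24 25
G :  0  0  0  0  0  1  1  1  1  1  0  2  2  2  2  1  0  0  0  0  0  1  1  1  1  1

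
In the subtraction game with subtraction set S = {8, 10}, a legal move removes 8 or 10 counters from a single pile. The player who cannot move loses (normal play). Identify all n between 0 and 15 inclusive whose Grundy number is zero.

0, 1, 2, 3, 4, 5, 6, 7

n :  0  1  2  3  4  5  6  7  8  9 10 11 12 13 14 15
G :  0  0  0  0  0  0  0  0  1  1  1  1  1  1  1  1
P-positions are exactly the n with G(n) = 0.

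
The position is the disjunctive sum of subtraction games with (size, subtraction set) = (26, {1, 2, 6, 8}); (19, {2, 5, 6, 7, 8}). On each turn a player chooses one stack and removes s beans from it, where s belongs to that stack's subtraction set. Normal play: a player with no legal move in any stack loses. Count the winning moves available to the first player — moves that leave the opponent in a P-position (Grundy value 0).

Stack A, S = {1, 2, 6, 8}:
G(0) = 0
G(1) = mex{0} = 1
G(2) = mex{1,0} = 2
G(3) = mex{2,1} = 0
G(4) = mex{0,2} = 1
G(5) = mex{1,0} = 2
G(6) = mex{2,1,0} = 3
G(7) = mex{3,2,1} = 0
G(8) = mex{0,3,2,0} = 1
G(9) = mex{1,0,0,1} = 2
G(10) = mex{2,1,1,2} = 0
G(11) = mex{0,2,2,0} = 1
G(12) = mex{1,0,3,1} = 2
G(13) = mex{2,1,0,2} = 3
G(14) = mex{3,2,1,3} = 0
G(15) = mex{0,3,2,0} = 1
G(16) = mex{1,0,0,1} = 2
G(17) = mex{2,1,1,2} = 0
G(18) = mex{0,2,2,0} = 1
G(19) = mex{1,0,3,1} = 2
G(20) = mex{2,1,0,2} = 3
G(21) = mex{3,2,1,3} = 0
G(22) = mex{0,3,2,0} = 1
G(23) = mex{1,0,0,1} = 2
G(24) = mex{2,1,1,2} = 0
G(25) = mex{0,2,2,0} = 1
G(26) = mex{1,0,3,1} = 2
G_A(26) = 2.
Stack B, S = {2, 5, 6, 7, 8}:
n :  0  1  2  3  4  5  6  7  8  9 10 11 12 13 14 15 16 17 18 19
G :  0  0  1  1  0  2  1  3  2  2  3  3  4  0  0  1  1  0  2  1
G_B(19) = 1.
Combined Grundy value = 2 ⊕ 1 = 3.
A winning move leaves total XOR = 0, i.e. changes one component's Grundy value g to g ⊕ X where X is the current total.
Stack A: need g' = 2⊕3 = 1. Options: 26−1→G=1, 26−2→G=0, 26−6→G=3, 26−8→G=1. Hits: 2.
Stack B: need g' = 1⊕3 = 2. Options: 19−2→G=0, 19−5→G=0, 19−6→G=0, 19−7→G=4, 19−8→G=3. Hits: 0.

2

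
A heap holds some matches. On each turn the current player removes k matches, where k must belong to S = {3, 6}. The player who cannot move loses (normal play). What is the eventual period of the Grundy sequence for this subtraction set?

n :  0  1  2  3  4  5  6  7  8  9 10 11 12 13 14 15 16 17 18 19
G :  0  0  0  1  1  1  2  2  2  0  0  0  1  1  1  2  2  2  0  0
G(n+9) = G(n) holds for n = 0,…,5 (a full window of length max(S) = 6), so the sequence is purely periodic with period 9.

9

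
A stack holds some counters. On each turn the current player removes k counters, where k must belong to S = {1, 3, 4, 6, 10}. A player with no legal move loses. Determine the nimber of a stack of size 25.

2

G(0) = 0
G(1) = mex{0} = 1
G(2) = mex{1} = 0
G(3) = mex{0,0} = 1
G(4) = mex{1,1,0} = 2
G(5) = mex{2,0,1} = 3
G(6) = mex{3,1,0,0} = 2
G(7) = mex{2,2,1,1} = 0
G(8) = mex{0,3,2,0} = 1
G(9) = mex{1,2,3,1} = 0
G(10) = mex{0,0,2,2,0} = 1
G(11) = mex{1,1,0,3,1} = 2
G(12) = mex{2,0,1,2,0} = 3
G(13) = mex{3,1,0,0,1} = 2
G(14) = mex{2,2,1,1,2} = 0
G(15) = mex{0,3,2,0,3} = 1
G(16) = mex{1,2,3,1,2} = 0
G(17) = mex{0,0,2,2,0} = 1
G(18) = mex{1,1,0,3,1} = 2
G(19) = mex{2,0,1,2,0} = 3
G(20) = mex{3,1,0,0,1} = 2
G(21) = mex{2,2,1,1,2} = 0
G(22) = mex{0,3,2,0,3} = 1
G(23) = mex{1,2,3,1,2} = 0
G(24) = mex{0,0,2,2,0} = 1
G(25) = mex{1,1,0,3,1} = 2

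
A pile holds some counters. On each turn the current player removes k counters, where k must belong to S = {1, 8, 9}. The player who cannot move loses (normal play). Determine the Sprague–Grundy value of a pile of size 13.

3

G(0) = 0
G(1) = mex{0} = 1
G(2) = mex{1} = 0
G(3) = mex{0} = 1
G(4) = mex{1} = 0
G(5) = mex{0} = 1
G(6) = mex{1} = 0
G(7) = mex{0} = 1
G(8) = mex{1,0} = 2
G(9) = mex{2,1,0} = 3
G(10) = mex{3,0,1} = 2
G(11) = mex{2,1,0} = 3
G(12) = mex{3,0,1} = 2
G(13) = mex{2,1,0} = 3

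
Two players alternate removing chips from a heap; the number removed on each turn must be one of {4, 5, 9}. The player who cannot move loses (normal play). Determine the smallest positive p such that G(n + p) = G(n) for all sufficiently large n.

13

G(0) = 0
G(1) = mex{} = 0
G(2) = mex{} = 0
G(3) = mex{} = 0
G(4) = mex{0} = 1
G(5) = mex{0,0} = 1
G(6) = mex{0,0} = 1
G(7) = mex{0,0} = 1
G(8) = mex{1,0} = 2
G(9) = mex{1,1,0} = 2
G(10) = mex{1,1,0} = 2
G(11) = mex{1,1,0} = 2
G(12) = mex{2,1,0} = 3
G(13) = mex{2,2,1} = 0
G(14) = mex{2,2,1} = 0
G(15) = mex{2,2,1} = 0
G(16) = mex{3,2,1} = 0
G(17) = mex{0,3,2} = 1
G(18) = mex{0,0,2} = 1
G(19) = mex{0,0,2} = 1
G(20) = mex{0,0,2} = 1
G(21) = mex{1,0,3} = 2
G(22) = mex{1,1,0} = 2
G(23) = mex{1,1,0} = 2
G(24) = mex{1,1,0} = 2
G(25) = mex{2,1,0} = 3
G(26) = mex{2,2,1} = 0
G(27) = mex{2,2,1} = 0
G(n+13) = G(n) holds for n = 0,…,8 (a full window of length max(S) = 9), so the sequence is purely periodic with period 13.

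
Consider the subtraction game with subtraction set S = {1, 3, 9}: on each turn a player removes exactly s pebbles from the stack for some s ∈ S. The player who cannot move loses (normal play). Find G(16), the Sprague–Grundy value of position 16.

G(0) = 0
G(1) = mex{0} = 1
G(2) = mex{1} = 0
G(3) = mex{0,0} = 1
G(4) = mex{1,1} = 0
G(5) = mex{0,0} = 1
G(6) = mex{1,1} = 0
G(7) = mex{0,0} = 1
G(8) = mex{1,1} = 0
G(9) = mex{0,0,0} = 1
G(10) = mex{1,1,1} = 0
G(11) = mex{0,0,0} = 1
G(12) = mex{1,1,1} = 0
G(13) = mex{0,0,0} = 1
G(14) = mex{1,1,1} = 0
G(15) = mex{0,0,0} = 1
G(16) = mex{1,1,1} = 0

0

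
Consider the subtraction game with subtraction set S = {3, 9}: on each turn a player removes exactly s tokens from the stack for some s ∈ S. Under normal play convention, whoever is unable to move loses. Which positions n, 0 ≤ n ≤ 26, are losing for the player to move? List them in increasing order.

n :  0  1  2  3  4  5  6  7  8  9 10 11 12 13 14 15 16 17 18 19 20 21 22 23 24 25 26
G :  0  0  0  1  1  1  0  0  0  1  1  1  0  0  0  1  1  1  0  0  0  1  1  1  0  0  0
P-positions are exactly the n with G(n) = 0.

0, 1, 2, 6, 7, 8, 12, 13, 14, 18, 19, 20, 24, 25, 26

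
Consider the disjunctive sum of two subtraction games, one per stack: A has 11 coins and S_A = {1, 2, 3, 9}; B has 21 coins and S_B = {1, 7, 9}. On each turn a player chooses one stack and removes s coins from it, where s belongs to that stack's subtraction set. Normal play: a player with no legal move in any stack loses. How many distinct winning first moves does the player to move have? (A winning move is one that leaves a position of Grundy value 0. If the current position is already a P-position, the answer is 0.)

Stack A, S = {1, 2, 3, 9}:
n :  0  1  2  3  4  5  6  7  8  9 10 11
G :  0  1  2  3  0  1  2  3  0  1  2  3
G_A(11) = 3.
Stack B, S = {1, 7, 9}:
G(0) = 0
G(1) = mex{0} = 1
G(2) = mex{1} = 0
G(3) = mex{0} = 1
G(4) = mex{1} = 0
G(5) = mex{0} = 1
G(6) = mex{1} = 0
G(7) = mex{0,0} = 1
G(8) = mex{1,1} = 0
G(9) = mex{0,0,0} = 1
G(10) = mex{1,1,1} = 0
G(11) = mex{0,0,0} = 1
G(12) = mex{1,1,1} = 0
G(13) = mex{0,0,0} = 1
G(14) = mex{1,1,1} = 0
G(15) = mex{0,0,0} = 1
G(16) = mex{1,1,1} = 0
G(17) = mex{0,0,0} = 1
G(18) = mex{1,1,1} = 0
G(19) = mex{0,0,0} = 1
G(20) = mex{1,1,1} = 0
G(21) = mex{0,0,0} = 1
G_B(21) = 1.
Combined Grundy value = 3 ⊕ 1 = 2.
A winning move leaves total XOR = 0, i.e. changes one component's Grundy value g to g ⊕ X where X is the current total.
Stack A: need g' = 3⊕2 = 1. Options: 11−1→G=2, 11−2→G=1, 11−3→G=0, 11−9→G=2. Hits: 1.
Stack B: need g' = 1⊕2 = 3. Options: 21−1→G=0, 21−7→G=0, 21−9→G=0. Hits: 0.

1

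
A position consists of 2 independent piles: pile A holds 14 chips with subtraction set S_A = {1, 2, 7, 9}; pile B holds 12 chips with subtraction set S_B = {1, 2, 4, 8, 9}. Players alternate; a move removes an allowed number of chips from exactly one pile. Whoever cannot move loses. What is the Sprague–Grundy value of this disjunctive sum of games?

Pile A, S = {1, 2, 7, 9}:
G(0) = 0
G(1) = mex{0} = 1
G(2) = mex{1,0} = 2
G(3) = mex{2,1} = 0
G(4) = mex{0,2} = 1
G(5) = mex{1,0} = 2
G(6) = mex{2,1} = 0
G(7) = mex{0,2,0} = 1
G(8) = mex{1,0,1} = 2
G(9) = mex{2,1,2,0} = 3
G(10) = mex{3,2,0,1} = 4
G(11) = mex{4,3,1,2} = 0
G(12) = mex{0,4,2,0} = 1
G(13) = mex{1,0,0,1} = 2
G(14) = mex{2,1,1,2} = 0
G_A(14) = 0.
Pile B, S = {1, 2, 4, 8, 9}:
n :  0  1  2  3  4  5  6  7  8  9 10 11 12
G :  0  1  2  0  1  2  0  1  2  3  4  5  3
G_B(12) = 3.
Combined Grundy value = 0 ⊕ 3 = 3.

3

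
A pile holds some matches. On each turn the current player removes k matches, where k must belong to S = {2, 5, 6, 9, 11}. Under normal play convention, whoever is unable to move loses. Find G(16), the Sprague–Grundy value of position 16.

0

n :  0  1  2  3  4  5  6  7  8  9 10 11 12 13 14 15 16
G :  0  0  1  1  0  2  1  3  0  2  1  3  2  2  3  3  0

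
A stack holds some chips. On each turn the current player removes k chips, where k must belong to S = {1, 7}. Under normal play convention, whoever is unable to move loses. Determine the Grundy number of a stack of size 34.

G(0) = 0
G(1) = mex{0} = 1
G(2) = mex{1} = 0
G(3) = mex{0} = 1
G(4) = mex{1} = 0
G(5) = mex{0} = 1
G(6) = mex{1} = 0
G(7) = mex{0,0} = 1
G(8) = mex{1,1} = 0
G(9) = mex{0,0} = 1
G(10) = mex{1,1} = 0
G(11) = mex{0,0} = 1
G(12) = mex{1,1} = 0
G(13) = mex{0,0} = 1
G(14) = mex{1,1} = 0
G(15) = mex{0,0} = 1
G(16) = mex{1,1} = 0
G(17) = mex{0,0} = 1
G(18) = mex{1,1} = 0
G(19) = mex{0,0} = 1
G(20) = mex{1,1} = 0
G(21) = mex{0,0} = 1
G(22) = mex{1,1} = 0
G(23) = mex{0,0} = 1
G(24) = mex{1,1} = 0
G(25) = mex{0,0} = 1
G(26) = mex{1,1} = 0
G(27) = mex{0,0} = 1
G(28) = mex{1,1} = 0
G(29) = mex{0,0} = 1
G(30) = mex{1,1} = 0
G(31) = mex{0,0} = 1
G(32) = mex{1,1} = 0
G(33) = mex{0,0} = 1
G(34) = mex{1,1} = 0

0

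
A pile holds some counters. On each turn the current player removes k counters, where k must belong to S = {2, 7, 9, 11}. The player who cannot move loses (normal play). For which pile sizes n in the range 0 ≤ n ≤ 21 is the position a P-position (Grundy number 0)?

G(0) = 0
G(1) = mex{} = 0
G(2) = mex{0} = 1
G(3) = mex{0} = 1
G(4) = mex{1} = 0
G(5) = mex{1} = 0
G(6) = mex{0} = 1
G(7) = mex{0,0} = 1
G(8) = mex{1,0} = 2
G(9) = mex{1,1,0} = 2
G(10) = mex{2,1,0} = 3
G(11) = mex{2,0,1,0} = 3
G(12) = mex{3,0,1,0} = 2
G(13) = mex{3,1,0,1} = 2
G(14) = mex{2,1,0,1} = 3
G(15) = mex{2,2,1,0} = 3
G(16) = mex{3,2,1,0} = 4
G(17) = mex{3,3,2,1} = 0
G(18) = mex{4,3,2,1} = 0
G(19) = mex{0,2,3,2} = 1
G(20) = mex{0,2,3,2} = 1
G(21) = mex{1,3,2,3} = 0
P-positions are exactly the n with G(n) = 0.

0, 1, 4, 5, 17, 18, 21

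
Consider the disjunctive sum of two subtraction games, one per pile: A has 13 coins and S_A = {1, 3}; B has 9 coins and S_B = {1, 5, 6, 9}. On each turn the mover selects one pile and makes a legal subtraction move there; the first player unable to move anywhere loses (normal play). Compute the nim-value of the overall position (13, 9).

2

Pile A, S = {1, 3}:
G(0) = 0
G(1) = mex{0} = 1
G(2) = mex{1} = 0
G(3) = mex{0,0} = 1
G(4) = mex{1,1} = 0
G(5) = mex{0,0} = 1
G(6) = mex{1,1} = 0
G(7) = mex{0,0} = 1
G(8) = mex{1,1} = 0
G(9) = mex{0,0} = 1
G(10) = mex{1,1} = 0
G(11) = mex{0,0} = 1
G(12) = mex{1,1} = 0
G(13) = mex{0,0} = 1
G_A(13) = 1.
Pile B, S = {1, 5, 6, 9}:
n : 0 1 2 3 4 5 6 7 8 9
G : 0 1 0 1 0 1 2 3 2 3
G_B(9) = 3.
Combined Grundy value = 1 ⊕ 3 = 2.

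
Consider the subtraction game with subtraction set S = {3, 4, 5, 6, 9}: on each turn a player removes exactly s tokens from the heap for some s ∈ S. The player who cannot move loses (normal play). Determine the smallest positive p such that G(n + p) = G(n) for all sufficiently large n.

12

G(0) = 0
G(1) = mex{} = 0
G(2) = mex{} = 0
G(3) = mex{0} = 1
G(4) = mex{0,0} = 1
G(5) = mex{0,0,0} = 1
G(6) = mex{1,0,0,0} = 2
G(7) = mex{1,1,0,0} = 2
G(8) = mex{1,1,1,0} = 2
G(9) = mex{2,1,1,1,0} = 3
G(10) = mex{2,2,1,1,0} = 3
G(11) = mex{2,2,2,1,0} = 3
G(12) = mex{3,2,2,2,1} = 0
G(13) = mex{3,3,2,2,1} = 0
G(14) = mex{3,3,3,2,1} = 0
G(15) = mex{0,3,3,3,2} = 1
G(16) = mex{0,0,3,3,2} = 1
G(17) = mex{0,0,0,3,2} = 1
G(18) = mex{1,0,0,0,3} = 2
G(19) = mex{1,1,0,0,3} = 2
G(20) = mex{1,1,1,0,3} = 2
G(21) = mex{2,1,1,1,0} = 3
G(22) = mex{2,2,1,1,0} = 3
G(23) = mex{2,2,2,1,0} = 3
G(24) = mex{3,2,2,2,1} = 0
G(25) = mex{3,3,2,2,1} = 0
G(n+12) = G(n) holds for n = 0,…,8 (a full window of length max(S) = 9), so the sequence is purely periodic with period 12.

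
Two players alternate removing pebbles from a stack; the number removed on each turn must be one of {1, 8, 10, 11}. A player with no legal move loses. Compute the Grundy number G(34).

2

G(0) = 0
G(1) = mex{0} = 1
G(2) = mex{1} = 0
G(3) = mex{0} = 1
G(4) = mex{1} = 0
G(5) = mex{0} = 1
G(6) = mex{1} = 0
G(7) = mex{0} = 1
G(8) = mex{1,0} = 2
G(9) = mex{2,1} = 0
G(10) = mex{0,0,0} = 1
G(11) = mex{1,1,1,0} = 2
G(12) = mex{2,0,0,1} = 3
G(13) = mex{3,1,1,0} = 2
G(14) = mex{2,0,0,1} = 3
G(15) = mex{3,1,1,0} = 2
G(16) = mex{2,2,0,1} = 3
G(17) = mex{3,0,1,0} = 2
G(18) = mex{2,1,2,1} = 0
G(19) = mex{0,2,0,2} = 1
G(20) = mex{1,3,1,0} = 2
G(21) = mex{2,2,2,1} = 0
G(22) = mex{0,3,3,2} = 1
G(23) = mex{1,2,2,3} = 0
G(24) = mex{0,3,3,2} = 1
G(25) = mex{1,2,2,3} = 0
G(26) = mex{0,0,3,2} = 1
G(27) = mex{1,1,2,3} = 0
G(28) = mex{0,2,0,2} = 1
G(29) = mex{1,0,1,0} = 2
G(30) = mex{2,1,2,1} = 0
G(31) = mex{0,0,0,2} = 1
G(32) = mex{1,1,1,0} = 2
G(33) = mex{2,0,0,1} = 3
G(34) = mex{3,1,1,0} = 2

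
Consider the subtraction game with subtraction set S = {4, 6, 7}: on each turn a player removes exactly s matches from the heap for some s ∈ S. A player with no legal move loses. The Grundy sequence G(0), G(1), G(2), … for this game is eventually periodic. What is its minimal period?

11

G(0) = 0
G(1) = mex{} = 0
G(2) = mex{} = 0
G(3) = mex{} = 0
G(4) = mex{0} = 1
G(5) = mex{0} = 1
G(6) = mex{0,0} = 1
G(7) = mex{0,0,0} = 1
G(8) = mex{1,0,0} = 2
G(9) = mex{1,0,0} = 2
G(10) = mex{1,1,0} = 2
G(11) = mex{1,1,1} = 0
G(12) = mex{2,1,1} = 0
G(13) = mex{2,1,1} = 0
G(14) = mex{2,2,1} = 0
G(15) = mex{0,2,2} = 1
G(16) = mex{0,2,2} = 1
G(17) = mex{0,0,2} = 1
G(18) = mex{0,0,0} = 1
G(19) = mex{1,0,0} = 2
G(20) = mex{1,0,0} = 2
G(21) = mex{1,1,0} = 2
G(22) = mex{1,1,1} = 0
G(23) = mex{2,1,1} = 0
G(n+11) = G(n) holds for n = 0,…,6 (a full window of length max(S) = 7), so the sequence is purely periodic with period 11.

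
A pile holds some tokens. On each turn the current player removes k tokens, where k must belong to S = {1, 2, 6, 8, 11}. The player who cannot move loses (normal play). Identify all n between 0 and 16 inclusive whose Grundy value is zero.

G(0) = 0
G(1) = mex{0} = 1
G(2) = mex{1,0} = 2
G(3) = mex{2,1} = 0
G(4) = mex{0,2} = 1
G(5) = mex{1,0} = 2
G(6) = mex{2,1,0} = 3
G(7) = mex{3,2,1} = 0
G(8) = mex{0,3,2,0} = 1
G(9) = mex{1,0,0,1} = 2
G(10) = mex{2,1,1,2} = 0
G(11) = mex{0,2,2,0,0} = 1
G(12) = mex{1,0,3,1,1} = 2
G(13) = mex{2,1,0,2,2} = 3
G(14) = mex{3,2,1,3,0} = 4
G(15) = mex{4,3,2,0,1} = 5
G(16) = mex{5,4,0,1,2} = 3
P-positions are exactly the n with G(n) = 0.

0, 3, 7, 10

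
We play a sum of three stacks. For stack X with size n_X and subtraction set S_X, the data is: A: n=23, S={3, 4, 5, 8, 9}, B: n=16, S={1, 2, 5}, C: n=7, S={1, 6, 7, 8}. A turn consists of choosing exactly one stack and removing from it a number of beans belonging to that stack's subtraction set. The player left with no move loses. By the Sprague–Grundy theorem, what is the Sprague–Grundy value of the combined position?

Stack A, S = {3, 4, 5, 8, 9}:
G(0) = 0
G(1) = mex{} = 0
G(2) = mex{} = 0
G(3) = mex{0} = 1
G(4) = mex{0,0} = 1
G(5) = mex{0,0,0} = 1
G(6) = mex{1,0,0} = 2
G(7) = mex{1,1,0} = 2
G(8) = mex{1,1,1,0} = 2
G(9) = mex{2,1,1,0,0} = 3
G(10) = mex{2,2,1,0,0} = 3
G(11) = mex{2,2,2,1,0} = 3
G(12) = mex{3,2,2,1,1} = 0
G(13) = mex{3,3,2,1,1} = 0
G(14) = mex{3,3,3,2,1} = 0
G(15) = mex{0,3,3,2,2} = 1
G(16) = mex{0,0,3,2,2} = 1
G(17) = mex{0,0,0,3,2} = 1
G(18) = mex{1,0,0,3,3} = 2
G(19) = mex{1,1,0,3,3} = 2
G(20) = mex{1,1,1,0,3} = 2
G(21) = mex{2,1,1,0,0} = 3
G(22) = mex{2,2,1,0,0} = 3
G(23) = mex{2,2,2,1,0} = 3
G_A(23) = 3.
Stack B, S = {1, 2, 5}:
G(0) = 0
G(1) = mex{0} = 1
G(2) = mex{1,0} = 2
G(3) = mex{2,1} = 0
G(4) = mex{0,2} = 1
G(5) = mex{1,0,0} = 2
G(6) = mex{2,1,1} = 0
G(7) = mex{0,2,2} = 1
G(8) = mex{1,0,0} = 2
G(9) = mex{2,1,1} = 0
G(10) = mex{0,2,2} = 1
G(11) = mex{1,0,0} = 2
G(12) = mex{2,1,1} = 0
G(13) = mex{0,2,2} = 1
G(14) = mex{1,0,0} = 2
G(15) = mex{2,1,1} = 0
G(16) = mex{0,2,2} = 1
G_B(16) = 1.
Stack C, S = {1, 6, 7, 8}:
G(0) = 0
G(1) = mex{0} = 1
G(2) = mex{1} = 0
G(3) = mex{0} = 1
G(4) = mex{1} = 0
G(5) = mex{0} = 1
G(6) = mex{1,0} = 2
G(7) = mex{2,1,0} = 3
G_C(7) = 3.
Combined Grundy value = 3 ⊕ 1 ⊕ 3 = 1.

1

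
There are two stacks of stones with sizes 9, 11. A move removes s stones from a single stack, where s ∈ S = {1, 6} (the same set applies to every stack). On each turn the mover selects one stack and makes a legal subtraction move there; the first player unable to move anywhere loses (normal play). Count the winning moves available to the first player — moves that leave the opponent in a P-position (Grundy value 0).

All stacks use S = {1, 6}:
n :  0  1  2  3  4  5  6  7  8  9 10 11
G :  0  1  0  1  0  1  2  0  1  0  1  0
Stack A: G(9) = 0.
Stack B: G(11) = 0.
Combined Grundy value = 0 ⊕ 0 = 0.
A winning move leaves total XOR = 0, i.e. changes one component's Grundy value g to g ⊕ X where X is the current total.
Stack A: target g' = 0⊕0 = 0, but every legal move changes the Grundy value (mex property), so 0 moves.
Stack B: target g' = 0⊕0 = 0, but every legal move changes the Grundy value (mex property), so 0 moves.

0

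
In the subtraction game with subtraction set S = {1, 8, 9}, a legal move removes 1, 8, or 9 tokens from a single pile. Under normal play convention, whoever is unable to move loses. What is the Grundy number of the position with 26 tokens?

2

G(0) = 0
G(1) = mex{0} = 1
G(2) = mex{1} = 0
G(3) = mex{0} = 1
G(4) = mex{1} = 0
G(5) = mex{0} = 1
G(6) = mex{1} = 0
G(7) = mex{0} = 1
G(8) = mex{1,0} = 2
G(9) = mex{2,1,0} = 3
G(10) = mex{3,0,1} = 2
G(11) = mex{2,1,0} = 3
G(12) = mex{3,0,1} = 2
G(13) = mex{2,1,0} = 3
G(14) = mex{3,0,1} = 2
G(15) = mex{2,1,0} = 3
G(16) = mex{3,2,1} = 0
G(17) = mex{0,3,2} = 1
G(18) = mex{1,2,3} = 0
G(19) = mex{0,3,2} = 1
G(20) = mex{1,2,3} = 0
G(21) = mex{0,3,2} = 1
G(22) = mex{1,2,3} = 0
G(23) = mex{0,3,2} = 1
G(24) = mex{1,0,3} = 2
G(25) = mex{2,1,0} = 3
G(26) = mex{3,0,1} = 2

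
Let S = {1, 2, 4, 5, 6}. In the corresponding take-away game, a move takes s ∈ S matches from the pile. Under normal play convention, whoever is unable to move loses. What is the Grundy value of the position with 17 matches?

n :  0  1  2  3  4  5  6  7  8  9 10 11 12 13 14 15 16 17
G :  0  1  2  0  1  2  3  4  5  3  0  1  2  0  1  2  3  4

4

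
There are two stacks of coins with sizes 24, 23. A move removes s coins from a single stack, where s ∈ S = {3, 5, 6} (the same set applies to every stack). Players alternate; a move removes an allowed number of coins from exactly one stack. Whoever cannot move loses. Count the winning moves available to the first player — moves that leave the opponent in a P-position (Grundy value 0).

All stacks use S = {3, 5, 6}:
G(0) = 0
G(1) = mex{} = 0
G(2) = mex{} = 0
G(3) = mex{0} = 1
G(4) = mex{0} = 1
G(5) = mex{0,0} = 1
G(6) = mex{1,0,0} = 2
G(7) = mex{1,0,0} = 2
G(8) = mex{1,1,0} = 2
G(9) = mex{2,1,1} = 0
G(10) = mex{2,1,1} = 0
G(11) = mex{2,2,1} = 0
G(12) = mex{0,2,2} = 1
G(13) = mex{0,2,2} = 1
G(14) = mex{0,0,2} = 1
G(15) = mex{1,0,0} = 2
G(16) = mex{1,0,0} = 2
G(17) = mex{1,1,0} = 2
G(18) = mex{2,1,1} = 0
G(19) = mex{2,1,1} = 0
G(20) = mex{2,2,1} = 0
G(21) = mex{0,2,2} = 1
G(22) = mex{0,2,2} = 1
G(23) = mex{0,0,2} = 1
G(24) = mex{1,0,0} = 2
Stack A: G(24) = 2.
Stack B: G(23) = 1.
Combined Grundy value = 2 ⊕ 1 = 3.
A winning move leaves total XOR = 0, i.e. changes one component's Grundy value g to g ⊕ X where X is the current total.
Stack A: need g' = 2⊕3 = 1. Options: 24−3→G=1, 24−5→G=0, 24−6→G=0. Hits: 1.
Stack B: need g' = 1⊕3 = 2. Options: 23−3→G=0, 23−5→G=0, 23−6→G=2. Hits: 1.

2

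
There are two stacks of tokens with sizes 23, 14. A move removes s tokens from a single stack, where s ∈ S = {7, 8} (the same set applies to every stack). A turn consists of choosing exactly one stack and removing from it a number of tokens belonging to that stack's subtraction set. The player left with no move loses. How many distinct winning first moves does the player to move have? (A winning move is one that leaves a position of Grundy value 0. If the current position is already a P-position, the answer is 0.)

All stacks use S = {7, 8}:
n :  0  1  2  3  4  5  6  7  8  9 10 11 12 13 14 15 16 17 18 19 20 21 22 23
G :  0  0  0  0  0  0  0  1  1  1  1  1  1  1  2  0  0  0  0  0  0  0  1  1
Stack A: G(23) = 1.
Stack B: G(14) = 2.
Combined Grundy value = 1 ⊕ 2 = 3.
A winning move leaves total XOR = 0, i.e. changes one component's Grundy value g to g ⊕ X where X is the current total.
Stack A: need g' = 1⊕3 = 2. Options: 23−7→G=0, 23−8→G=0. Hits: 0.
Stack B: need g' = 2⊕3 = 1. Options: 14−7→G=1, 14−8→G=0. Hits: 1.

1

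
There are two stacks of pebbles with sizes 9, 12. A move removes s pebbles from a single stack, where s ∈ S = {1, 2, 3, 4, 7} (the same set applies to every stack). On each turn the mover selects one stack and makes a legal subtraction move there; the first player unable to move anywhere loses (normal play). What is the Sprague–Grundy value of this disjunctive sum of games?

All stacks use S = {1, 2, 3, 4, 7}:
G(0) = 0
G(1) = mex{0} = 1
G(2) = mex{1,0} = 2
G(3) = mex{2,1,0} = 3
G(4) = mex{3,2,1,0} = 4
G(5) = mex{4,3,2,1} = 0
G(6) = mex{0,4,3,2} = 1
G(7) = mex{1,0,4,3,0} = 2
G(8) = mex{2,1,0,4,1} = 3
G(9) = mex{3,2,1,0,2} = 4
G(10) = mex{4,3,2,1,3} = 0
G(11) = mex{0,4,3,2,4} = 1
G(12) = mex{1,0,4,3,0} = 2
Stack A: G(9) = 4.
Stack B: G(12) = 2.
Combined Grundy value = 4 ⊕ 2 = 6.

6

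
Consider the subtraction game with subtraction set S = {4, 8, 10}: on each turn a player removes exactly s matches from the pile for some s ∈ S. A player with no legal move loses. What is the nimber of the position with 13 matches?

3

n :  0  1  2  3  4  5  6  7  8  9 10 11 12 13
G :  0  0  0  0  1  1  1  1  2  2  2  2  3  3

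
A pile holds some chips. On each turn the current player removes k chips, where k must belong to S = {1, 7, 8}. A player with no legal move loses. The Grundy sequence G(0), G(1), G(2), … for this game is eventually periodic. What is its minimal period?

15

n :  0  1  2  3  4  5  6  7  8  9 10 11 12 13 14 15 16 17 18 19 20 21 22 23 24 25 26 27 28 29 30 31
G :  0  1  0  1  0  1  0  1  2  3  2  3  2  3  2  0  1  0  1  0  1  0  1  2  3  2  3  2  3  2  0  1
G(n+15) = G(n) holds for n = 0,…,7 (a full window of length max(S) = 8), so the sequence is purely periodic with period 15.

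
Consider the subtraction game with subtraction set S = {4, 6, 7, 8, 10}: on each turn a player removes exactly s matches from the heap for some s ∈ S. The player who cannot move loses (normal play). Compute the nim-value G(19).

1

G(0) = 0
G(1) = mex{} = 0
G(2) = mex{} = 0
G(3) = mex{} = 0
G(4) = mex{0} = 1
G(5) = mex{0} = 1
G(6) = mex{0,0} = 1
G(7) = mex{0,0,0} = 1
G(8) = mex{1,0,0,0} = 2
G(9) = mex{1,0,0,0} = 2
G(10) = mex{1,1,0,0,0} = 2
G(11) = mex{1,1,1,0,0} = 2
G(12) = mex{2,1,1,1,0} = 3
G(13) = mex{2,1,1,1,0} = 3
G(14) = mex{2,2,1,1,1} = 0
G(15) = mex{2,2,2,1,1} = 0
G(16) = mex{3,2,2,2,1} = 0
G(17) = mex{3,2,2,2,1} = 0
G(18) = mex{0,3,2,2,2} = 1
G(19) = mex{0,3,3,2,2} = 1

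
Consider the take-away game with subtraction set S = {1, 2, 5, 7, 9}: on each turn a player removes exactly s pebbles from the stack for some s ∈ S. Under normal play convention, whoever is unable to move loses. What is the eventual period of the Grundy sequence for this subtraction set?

14

G(0) = 0
G(1) = mex{0} = 1
G(2) = mex{1,0} = 2
G(3) = mex{2,1} = 0
G(4) = mex{0,2} = 1
G(5) = mex{1,0,0} = 2
G(6) = mex{2,1,1} = 0
G(7) = mex{0,2,2,0} = 1
G(8) = mex{1,0,0,1} = 2
G(9) = mex{2,1,1,2,0} = 3
G(10) = mex{3,2,2,0,1} = 4
G(11) = mex{4,3,0,1,2} = 5
G(12) = mex{5,4,1,2,0} = 3
G(13) = mex{3,5,2,0,1} = 4
G(14) = mex{4,3,3,1,2} = 0
G(15) = mex{0,4,4,2,0} = 1
G(16) = mex{1,0,5,3,1} = 2
G(17) = mex{2,1,3,4,2} = 0
G(18) = mex{0,2,4,5,3} = 1
G(19) = mex{1,0,0,3,4} = 2
G(20) = mex{2,1,1,4,5} = 0
G(21) = mex{0,2,2,0,3} = 1
G(22) = mex{1,0,0,1,4} = 2
G(23) = mex{2,1,1,2,0} = 3
G(24) = mex{3,2,2,0,1} = 4
G(25) = mex{4,3,0,1,2} = 5
G(26) = mex{5,4,1,2,0} = 3
G(27) = mex{3,5,2,0,1} = 4
G(28) = mex{4,3,3,1,2} = 0
G(29) = mex{0,4,4,2,0} = 1
G(n+14) = G(n) holds for n = 0,…,8 (a full window of length max(S) = 9), so the sequence is purely periodic with period 14.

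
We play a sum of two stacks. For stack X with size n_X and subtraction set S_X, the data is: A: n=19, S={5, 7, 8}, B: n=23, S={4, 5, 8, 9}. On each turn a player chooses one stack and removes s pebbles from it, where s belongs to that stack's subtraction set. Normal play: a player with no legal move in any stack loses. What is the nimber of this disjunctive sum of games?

3

Stack A, S = {5, 7, 8}:
n :  0  1  2  3  4  5  6  7  8  9 10 11 12 13 14 15 16 17 18 19
G :  0  0  0  0  0  1  1  1  1  1  2  2  2  0  0  0  0  0  1  1
G_A(19) = 1.
Stack B, S = {4, 5, 8, 9}:
G(0) = 0
G(1) = mex{} = 0
G(2) = mex{} = 0
G(3) = mex{} = 0
G(4) = mex{0} = 1
G(5) = mex{0,0} = 1
G(6) = mex{0,0} = 1
G(7) = mex{0,0} = 1
G(8) = mex{1,0,0} = 2
G(9) = mex{1,1,0,0} = 2
G(10) = mex{1,1,0,0} = 2
G(11) = mex{1,1,0,0} = 2
G(12) = mex{2,1,1,0} = 3
G(13) = mex{2,2,1,1} = 0
G(14) = mex{2,2,1,1} = 0
G(15) = mex{2,2,1,1} = 0
G(16) = mex{3,2,2,1} = 0
G(17) = mex{0,3,2,2} = 1
G(18) = mex{0,0,2,2} = 1
G(19) = mex{0,0,2,2} = 1
G(20) = mex{0,0,3,2} = 1
G(21) = mex{1,0,0,3} = 2
G(22) = mex{1,1,0,0} = 2
G(23) = mex{1,1,0,0} = 2
G_B(23) = 2.
Combined Grundy value = 1 ⊕ 2 = 3.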